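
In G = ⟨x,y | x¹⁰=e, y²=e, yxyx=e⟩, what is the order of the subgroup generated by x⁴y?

|⟨x⁴y⟩| equals the order of x⁴y. Compute successive powers until reaching e:
  (x⁴y)¹ = x⁴y, (x⁴y)² = e.
The smallest positive k with (x⁴y)ᵏ = e is 2, so |⟨x⁴y⟩| = 2.

Answer: 2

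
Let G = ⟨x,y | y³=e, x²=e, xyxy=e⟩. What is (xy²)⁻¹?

The order of (xy²) is 2 (smallest k with (xy²)ᵏ = e), so (xy²)⁻¹ = (xy²)¹ = xy².
Check: (xy²) · (xy²) → (xy²) · x = y;   y · y² = e, giving e as required.

Answer: xy²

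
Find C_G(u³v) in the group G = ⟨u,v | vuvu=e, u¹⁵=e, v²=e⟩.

⟨u³v⟩ ⊆ C_G(u³v) since powers of u³v commute with u³v; so |C_G(u³v)| ≥ |⟨u³v⟩| = 2.
By orbit–stabilizer, |C_G(u³v)| = |G| / |conj. class of u³v| = 30 / 15 = 2.
The 2 elements commuting with u³v are {e, u³v}.

Answer: {e, u³v}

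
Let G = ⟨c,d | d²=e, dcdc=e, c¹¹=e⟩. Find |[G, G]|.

G' = [G, G] is generated by all commutators. The generator-pair commutators are: [c, d] = c².
The subgroup they normally generate is {e, c, c², c³, c⁴, c⁵, c⁶, c⁷, c⁸, c⁹, c¹⁰}, of order 11.
Check: |G/G'| = 22/11 = 2 is the order of the abelianisation.

Answer: 11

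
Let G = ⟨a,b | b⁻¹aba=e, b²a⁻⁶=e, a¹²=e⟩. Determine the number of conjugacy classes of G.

The conjugacy classes (representative and size) are:
  [e] (size 1), [a¹¹] (size 2), [a²] (size 2), [a⁹] (size 2), [a⁴] (size 2), [a⁵] (size 2), [a⁶] (size 1), [a²b] (size 6), [ab] (size 6).
Class equation: 1 + 2 + 2 + 2 + 2 + 2 + 1 + 6 + 6 = 24 = |G|. So G has 9 conjugacy classes.

Answer: 9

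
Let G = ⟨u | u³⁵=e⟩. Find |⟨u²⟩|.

|⟨u²⟩| equals the order of u². Compute successive powers until reaching e:
  (u²)¹ = u², (u²)² = u⁴, (u²)³ = u⁶, (u²)⁴ = u⁸, (u²)⁵ = u¹⁰, (u²)⁶ = u¹², (u²)⁷ = u¹⁴, (u²)⁸ = u¹⁶, (u²)⁹ = u¹⁸, (u²)¹⁰ = u²⁰, (u²)¹¹ = u²², (u²)¹² = u²⁴, (u²)¹³ = u²⁶, (u²)¹⁴ = u²⁸, (u²)¹⁵ = u³⁰, (u²)¹⁶ = u³², (u²)¹⁷ = u³⁴, (u²)¹⁸ = u, (u²)¹⁹ = u³, (u²)²⁰ = u⁵, (u²)²¹ = u⁷, (u²)²² = u⁹, (u²)²³ = u¹¹, (u²)²⁴ = u¹³, (u²)²⁵ = u¹⁵, (u²)²⁶ = u¹⁷, (u²)²⁷ = u¹⁹, (u²)²⁸ = u²¹, (u²)²⁹ = u²³, (u²)³⁰ = u²⁵, (u²)³¹ = u²⁷, (u²)³² = u²⁹, (u²)³³ = u³¹, (u²)³⁴ = u³³, (u²)³⁵ = e.
The smallest positive k with (u²)ᵏ = e is 35, so |⟨u²⟩| = 35.

Answer: 35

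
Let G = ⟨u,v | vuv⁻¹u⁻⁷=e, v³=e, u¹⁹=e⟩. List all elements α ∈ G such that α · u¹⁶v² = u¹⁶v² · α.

⟨u¹⁶v²⟩ ⊆ C_G(u¹⁶v²) since powers of u¹⁶v² commute with u¹⁶v²; so |C_G(u¹⁶v²)| ≥ |⟨u¹⁶v²⟩| = 3.
By orbit–stabilizer, |C_G(u¹⁶v²)| = |G| / |conj. class of u¹⁶v²| = 57 / 19 = 3.
The 3 elements commuting with u¹⁶v² are {e, u²v, u¹⁶v²}.

Answer: {e, u²v, u¹⁶v²}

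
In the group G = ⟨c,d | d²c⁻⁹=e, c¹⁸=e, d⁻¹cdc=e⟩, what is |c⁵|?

Compute successive powers until reaching e:
  (c⁵)¹ = c⁵, (c⁵)² = c¹⁰, (c⁵)³ = c¹⁵, (c⁵)⁴ = c², (c⁵)⁵ = c⁷, (c⁵)⁶ = c¹², (c⁵)⁷ = c¹⁷, (c⁵)⁸ = c⁴, (c⁵)⁹ = c⁹, (c⁵)¹⁰ = c¹⁴, (c⁵)¹¹ = c, (c⁵)¹² = c⁶, (c⁵)¹³ = c¹¹, (c⁵)¹⁴ = c¹⁶, (c⁵)¹⁵ = c³, (c⁵)¹⁶ = c⁸, (c⁵)¹⁷ = c¹³, (c⁵)¹⁸ = e.
The smallest positive k with (c⁵)ᵏ = e is 18.

Answer: 18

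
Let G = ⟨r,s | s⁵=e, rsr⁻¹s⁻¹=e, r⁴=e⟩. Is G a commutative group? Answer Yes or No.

Each pair of generators commutes: r·s = rs = s·r. Since the generators pairwise commute, every element of G commutes with every other, so G is abelian.

Answer: Yes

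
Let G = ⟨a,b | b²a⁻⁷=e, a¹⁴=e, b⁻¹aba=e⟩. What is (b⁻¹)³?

Compute successive powers of (b⁻¹), reducing at each step:
  (b⁻¹)²: (b⁻¹) · b⁻¹ = a⁷
  (b⁻¹)³: (a⁷) · b⁻¹ = b

Answer: b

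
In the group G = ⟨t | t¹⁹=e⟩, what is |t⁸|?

Compute successive powers until reaching e:
  (t⁸)¹ = t⁸, (t⁸)² = t¹⁶, (t⁸)³ = t⁵, (t⁸)⁴ = t¹³, (t⁸)⁵ = t², (t⁸)⁶ = t¹⁰, (t⁸)⁷ = t¹⁸, (t⁸)⁸ = t⁷, (t⁸)⁹ = t¹⁵, (t⁸)¹⁰ = t⁴, (t⁸)¹¹ = t¹², (t⁸)¹² = t, (t⁸)¹³ = t⁹, (t⁸)¹⁴ = t¹⁷, (t⁸)¹⁵ = t⁶, (t⁸)¹⁶ = t¹⁴, (t⁸)¹⁷ = t³, (t⁸)¹⁸ = t¹¹, (t⁸)¹⁹ = e.
The smallest positive k with (t⁸)ᵏ = e is 19.

Answer: 19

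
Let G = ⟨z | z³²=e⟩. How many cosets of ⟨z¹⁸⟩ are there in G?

First find ord(z¹⁸) by computing successive powers:
  (z¹⁸)¹ = z¹⁸, (z¹⁸)² = z⁴, (z¹⁸)³ = z²², (z¹⁸)⁴ = z⁸, (z¹⁸)⁵ = z²⁶, (z¹⁸)⁶ = z¹², (z¹⁸)⁷ = z³⁰, (z¹⁸)⁸ = z¹⁶, (z¹⁸)⁹ = z², (z¹⁸)¹⁰ = z²⁰, (z¹⁸)¹¹ = z⁶, (z¹⁸)¹² = z²⁴, (z¹⁸)¹³ = z¹⁰, (z¹⁸)¹⁴ = z²⁸, (z¹⁸)¹⁵ = z¹⁴, (z¹⁸)¹⁶ = e.
So |⟨z¹⁸⟩| = ord(z¹⁸) = 16. With |G| = 32, by Lagrange [G : ⟨z¹⁸⟩] = 32/16 = 2.

Answer: 2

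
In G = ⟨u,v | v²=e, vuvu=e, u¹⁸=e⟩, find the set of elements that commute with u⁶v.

⟨u⁶v⟩ ⊆ C_G(u⁶v) since powers of u⁶v commute with u⁶v; so |C_G(u⁶v)| ≥ |⟨u⁶v⟩| = 2.
By orbit–stabilizer, |C_G(u⁶v)| = |G| / |conj. class of u⁶v| = 36 / 9 = 4.
The 4 elements commuting with u⁶v are {e, u⁹, u⁶v, u¹⁵v}.

Answer: {e, u⁹, u⁶v, u¹⁵v}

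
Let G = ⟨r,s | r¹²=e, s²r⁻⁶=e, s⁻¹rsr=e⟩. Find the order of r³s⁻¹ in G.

Compute successive powers until reaching e:
  (r³s⁻¹)¹ = r³s⁻¹, (r³s⁻¹)² = r⁶, (r³s⁻¹)³ = r³s, (r³s⁻¹)⁴ = e.
The smallest positive k with (r³s⁻¹)ᵏ = e is 4.

Answer: 4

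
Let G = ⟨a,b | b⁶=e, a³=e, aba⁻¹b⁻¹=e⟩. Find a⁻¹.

The order of a is 3 (smallest k with aᵏ = e), so a⁻¹ = a² = a².
Check: a · (a²) → a · a² = e, giving e as required.

Answer: a²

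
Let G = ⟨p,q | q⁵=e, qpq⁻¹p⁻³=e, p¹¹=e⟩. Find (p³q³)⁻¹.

The order of (p³q³) is 5 (smallest k with (p³q³)ᵏ = e), so (p³q³)⁻¹ = (p³q³)⁴ = p⁶q².
Check: (p³q³) · (p⁶q²) → (p³q³) · p⁶ = q³;   (q³) · q² = e, giving e as required.

Answer: p⁶q²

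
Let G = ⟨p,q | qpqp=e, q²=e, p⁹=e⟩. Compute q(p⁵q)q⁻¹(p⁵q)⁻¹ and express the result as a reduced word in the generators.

[q, (p⁵q)] = q·(p⁵q)·q⁻¹·(p⁵q)⁻¹.
  q · (p⁵q) = p⁴
  (p⁴) · q = p⁴q
  (p⁴q) · (p⁵q) = p⁸

Answer: p⁸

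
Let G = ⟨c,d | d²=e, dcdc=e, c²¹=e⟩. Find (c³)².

Compute successive powers of (c³), reducing at each step:
  (c³)²: (c³) · c³ = c⁶

Answer: c⁶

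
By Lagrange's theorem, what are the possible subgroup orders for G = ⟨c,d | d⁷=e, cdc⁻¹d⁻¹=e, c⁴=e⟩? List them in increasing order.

|G| = 28 = 2² · 7. By Lagrange's theorem the order of any subgroup divides 28; the divisors of 28 are 1, 2, 4, 7, 14, 28.

Answer: 1, 2, 4, 7, 14, 28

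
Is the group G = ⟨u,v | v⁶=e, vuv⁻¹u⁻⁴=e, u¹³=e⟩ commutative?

u·v = uv but v·u = u⁴v, so u·v ≠ v·u and G is not abelian.

Answer: No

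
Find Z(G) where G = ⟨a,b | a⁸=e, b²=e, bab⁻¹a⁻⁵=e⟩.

An element z ∈ Z(G) iff z commutes with every generator.
For example a² is central: (a²)·a = a³ = a·(a²); (a²)·b = a²b = b·(a²).
Whereas a ∉ Z(G) since a·b = ab ≠ a⁵b = b·a.
Checking each of the 16 elements this way gives Z(G) = {e, a², a⁴, a⁶}, of order 4.

Answer: {e, a², a⁴, a⁶}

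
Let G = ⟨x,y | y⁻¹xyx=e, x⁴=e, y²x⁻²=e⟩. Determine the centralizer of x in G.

⟨x⟩ ⊆ C_G(x) since powers of x commute with x; so |C_G(x)| ≥ |⟨x⟩| = 4.
By orbit–stabilizer, |C_G(x)| = |G| / |conj. class of x| = 8 / 2 = 4.
The 4 elements commuting with x are {e, x, x², x³}.

Answer: {e, x, x², x³}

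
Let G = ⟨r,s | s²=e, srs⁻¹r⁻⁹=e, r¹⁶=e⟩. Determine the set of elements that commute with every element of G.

An element z ∈ Z(G) iff z commutes with every generator.
For example r² is central: (r²)·r = r³ = r·(r²); (r²)·s = r²s = s·(r²).
Whereas r ∉ Z(G) since r·s = rs ≠ r⁹s = s·r.
Checking each of the 32 elements this way gives Z(G) = {e, r², r⁴, r⁶, r⁸, r¹⁰, r¹², r¹⁴}, of order 8.

Answer: {e, r², r⁴, r⁶, r⁸, r¹⁰, r¹², r¹⁴}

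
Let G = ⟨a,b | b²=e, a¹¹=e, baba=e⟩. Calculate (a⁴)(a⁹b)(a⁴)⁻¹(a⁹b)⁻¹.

[(a⁴), (a⁹b)] = (a⁴)·(a⁹b)·(a⁴)⁻¹·(a⁹b)⁻¹.
  (a⁴) · (a⁹b) = a²b
  (a²b) · (a⁷) = a⁶b
  (a⁶b) · (a⁹b) = a⁸

Answer: a⁸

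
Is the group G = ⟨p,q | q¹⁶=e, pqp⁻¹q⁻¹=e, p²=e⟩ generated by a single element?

|G| = 32, but the maximum element order in G is 16 < 32. No single element generates all of G, so G is not cyclic.

Answer: No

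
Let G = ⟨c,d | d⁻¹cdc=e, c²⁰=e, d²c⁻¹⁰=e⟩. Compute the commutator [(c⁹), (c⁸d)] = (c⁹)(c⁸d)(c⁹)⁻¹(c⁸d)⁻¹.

[(c⁹), (c⁸d)] = (c⁹)·(c⁸d)·(c⁹)⁻¹·(c⁸d)⁻¹.
  (c⁹) · (c⁸d) = c⁷d⁻¹
  (c⁷d⁻¹) · (c¹¹) = c⁶d
  (c⁶d) · (c⁸d⁻¹) = c¹⁸

Answer: c¹⁸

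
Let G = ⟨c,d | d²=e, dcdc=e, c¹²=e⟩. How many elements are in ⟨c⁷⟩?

|⟨c⁷⟩| equals the order of c⁷. Compute successive powers until reaching e:
  (c⁷)¹ = c⁷, (c⁷)² = c², (c⁷)³ = c⁹, (c⁷)⁴ = c⁴, (c⁷)⁵ = c¹¹, (c⁷)⁶ = c⁶, (c⁷)⁷ = c, (c⁷)⁸ = c⁸, (c⁷)⁹ = c³, (c⁷)¹⁰ = c¹⁰, (c⁷)¹¹ = c⁵, (c⁷)¹² = e.
The smallest positive k with (c⁷)ᵏ = e is 12, so |⟨c⁷⟩| = 12.

Answer: 12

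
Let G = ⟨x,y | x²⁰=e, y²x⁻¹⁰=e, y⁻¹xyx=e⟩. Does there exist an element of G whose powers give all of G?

Every cyclic group is abelian. But x·y = xy while y·x = x⁹y⁻¹, so x·y ≠ y·x and G is not abelian. Hence G is not cyclic.

Answer: No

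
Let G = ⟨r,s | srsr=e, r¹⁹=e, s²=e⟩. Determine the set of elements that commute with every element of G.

An element z ∈ Z(G) iff z commutes with every generator.
For example e is central: e·r = r = r·e; e·s = s = s·e.
Whereas r ∉ Z(G) since r·s = rs ≠ r¹⁸s = s·r.
Checking each of the 38 elements this way gives Z(G) = {e}, of order 1.

Answer: {e}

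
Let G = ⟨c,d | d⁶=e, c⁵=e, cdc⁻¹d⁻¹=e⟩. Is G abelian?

Each pair of generators commutes: c·d = cd = d·c. Since the generators pairwise commute, every element of G commutes with every other, so G is abelian.

Answer: Yes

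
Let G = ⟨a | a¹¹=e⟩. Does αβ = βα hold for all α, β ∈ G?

G has a single generator, so G is cyclic and hence abelian.

Answer: Yes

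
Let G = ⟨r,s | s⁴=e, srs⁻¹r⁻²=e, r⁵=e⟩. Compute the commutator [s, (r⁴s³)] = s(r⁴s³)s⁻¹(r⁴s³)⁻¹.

[s, (r⁴s³)] = s·(r⁴s³)·s⁻¹·(r⁴s³)⁻¹.
  s · (r⁴s³) = r³
  (r³) · (s³) = r³s³
  (r³s³) · (r²s) = r⁴

Answer: r⁴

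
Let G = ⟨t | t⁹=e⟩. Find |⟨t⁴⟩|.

|⟨t⁴⟩| equals the order of t⁴. Compute successive powers until reaching e:
  (t⁴)¹ = t⁴, (t⁴)² = t⁸, (t⁴)³ = t³, (t⁴)⁴ = t⁷, (t⁴)⁵ = t², (t⁴)⁶ = t⁶, (t⁴)⁷ = t, (t⁴)⁸ = t⁵, (t⁴)⁹ = e.
The smallest positive k with (t⁴)ᵏ = e is 9, so |⟨t⁴⟩| = 9.

Answer: 9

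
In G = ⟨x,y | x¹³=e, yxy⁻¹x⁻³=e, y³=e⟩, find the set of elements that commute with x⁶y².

⟨x⁶y²⟩ ⊆ C_G(x⁶y²) since powers of x⁶y² commute with x⁶y²; so |C_G(x⁶y²)| ≥ |⟨x⁶y²⟩| = 3.
By orbit–stabilizer, |C_G(x⁶y²)| = |G| / |conj. class of x⁶y²| = 39 / 13 = 3.
The 3 elements commuting with x⁶y² are {e, x⁸y, x⁶y²}.

Answer: {e, x⁸y, x⁶y²}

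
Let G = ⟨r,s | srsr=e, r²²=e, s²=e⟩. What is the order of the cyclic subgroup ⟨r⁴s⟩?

|⟨r⁴s⟩| equals the order of r⁴s. Compute successive powers until reaching e:
  (r⁴s)¹ = r⁴s, (r⁴s)² = e.
The smallest positive k with (r⁴s)ᵏ = e is 2, so |⟨r⁴s⟩| = 2.

Answer: 2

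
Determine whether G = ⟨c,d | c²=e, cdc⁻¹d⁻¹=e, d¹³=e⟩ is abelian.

Each pair of generators commutes: c·d = cd = d·c. Since the generators pairwise commute, every element of G commutes with every other, so G is abelian.

Answer: Yes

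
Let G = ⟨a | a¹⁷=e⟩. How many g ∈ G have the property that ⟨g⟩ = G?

G is cyclic of order 17. An element generates G iff its order is 17, and a cyclic group of order 17 has exactly φ(17) = 16 such elements.

Answer: 16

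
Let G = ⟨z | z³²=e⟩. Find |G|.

G is generated by a single element, so G is cyclic. The relator gives z³² = e and no smaller power is forced to be e, so the 32 powers {e, z, z², z³, z⁴, z⁵, z⁶, z⁷, z⁸, z⁹, z²², z²³, z²¹, z²⁰, z²⁴, z²⁵, z²⁶, z²⁷, z²⁸, z²⁹, z³¹, z³⁰, z¹², z¹³, z¹¹, z¹⁰, z¹⁴, z¹⁵, z¹⁶, z¹⁷, z¹⁸, z¹⁹} are distinct. Hence |G| = 32.

Answer: 32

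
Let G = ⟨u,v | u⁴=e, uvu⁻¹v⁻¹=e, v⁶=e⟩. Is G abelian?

Each pair of generators commutes: u·v = uv = v·u. Since the generators pairwise commute, every element of G commutes with every other, so G is abelian.

Answer: Yes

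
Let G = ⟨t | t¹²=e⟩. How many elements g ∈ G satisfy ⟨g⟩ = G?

G is cyclic of order 12. An element generates G iff its order is 12, and a cyclic group of order 12 has exactly φ(12) = 4 such elements.

Answer: 4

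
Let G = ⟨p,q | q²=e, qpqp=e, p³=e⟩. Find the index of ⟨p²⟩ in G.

First find ord(p²) by computing successive powers:
  (p²)¹ = p², (p²)² = p, (p²)³ = e.
So |⟨p²⟩| = ord(p²) = 3. With |G| = 6, by Lagrange [G : ⟨p²⟩] = 6/3 = 2.

Answer: 2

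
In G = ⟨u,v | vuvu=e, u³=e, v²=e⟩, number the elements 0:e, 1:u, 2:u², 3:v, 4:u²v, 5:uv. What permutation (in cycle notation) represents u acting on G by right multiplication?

(0 1 2)(3 4 5)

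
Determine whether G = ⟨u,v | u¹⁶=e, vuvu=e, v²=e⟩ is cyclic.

Every cyclic group is abelian. But u·v = uv while v·u = u¹⁵v, so u·v ≠ v·u and G is not abelian. Hence G is not cyclic.

Answer: No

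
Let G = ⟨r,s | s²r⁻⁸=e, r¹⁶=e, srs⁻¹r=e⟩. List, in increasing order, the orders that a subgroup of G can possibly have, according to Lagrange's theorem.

|G| = 32 = 2⁵. By Lagrange's theorem the order of any subgroup divides 32; the divisors of 32 are 1, 2, 4, 8, 16, 32.

Answer: 1, 2, 4, 8, 16, 32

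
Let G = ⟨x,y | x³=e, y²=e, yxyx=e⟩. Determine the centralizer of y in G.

⟨y⟩ ⊆ C_G(y) since powers of y commute with y; so |C_G(y)| ≥ |⟨y⟩| = 2.
By orbit–stabilizer, |C_G(y)| = |G| / |conj. class of y| = 6 / 3 = 2.
The 2 elements commuting with y are {e, y}.

Answer: {e, y}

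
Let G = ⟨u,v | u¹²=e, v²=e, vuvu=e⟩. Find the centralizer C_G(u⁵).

⟨u⁵⟩ ⊆ C_G(u⁵) since powers of u⁵ commute with u⁵; so |C_G(u⁵)| ≥ |⟨u⁵⟩| = 12.
By orbit–stabilizer, |C_G(u⁵)| = |G| / |conj. class of u⁵| = 24 / 2 = 12.
The 12 elements commuting with u⁵ are {e, u, u², u³, u⁴, u⁵, u⁶, u⁷, u⁸, u⁹, u¹⁰, u¹¹}.

Answer: {e, u, u², u³, u⁴, u⁵, u⁶, u⁷, u⁸, u⁹, u¹⁰, u¹¹}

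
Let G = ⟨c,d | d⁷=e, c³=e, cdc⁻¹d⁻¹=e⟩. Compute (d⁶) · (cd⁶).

Compute (d⁶) · (cd⁶) by multiplying left to right and reducing via the relations at each step:
  (d⁶) · c = cd⁶
  (cd⁶) · d⁶ = cd⁵

Answer: cd⁵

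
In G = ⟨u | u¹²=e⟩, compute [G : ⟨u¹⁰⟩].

First find ord(u¹⁰) by computing successive powers:
  (u¹⁰)¹ = u¹⁰, (u¹⁰)² = u⁸, (u¹⁰)³ = u⁶, (u¹⁰)⁴ = u⁴, (u¹⁰)⁵ = u², (u¹⁰)⁶ = e.
So |⟨u¹⁰⟩| = ord(u¹⁰) = 6. With |G| = 12, by Lagrange [G : ⟨u¹⁰⟩] = 12/6 = 2.

Answer: 2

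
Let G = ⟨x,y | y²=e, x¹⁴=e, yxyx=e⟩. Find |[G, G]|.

G' = [G, G] is generated by all commutators. The generator-pair commutators are: [x, y] = x².
The subgroup they normally generate is {e, x², x⁴, x⁶, x⁸, x¹⁰, x¹²}, of order 7.
Check: |G/G'| = 28/7 = 4 is the order of the abelianisation.

Answer: 7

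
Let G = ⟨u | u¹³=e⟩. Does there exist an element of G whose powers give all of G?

|G| = 13. The element u has order 13 (its powers give 13 distinct elements), so ⟨u⟩ = G and G is cyclic.

Answer: Yes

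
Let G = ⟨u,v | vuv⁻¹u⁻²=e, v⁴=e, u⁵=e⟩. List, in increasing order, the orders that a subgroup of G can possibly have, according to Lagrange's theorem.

|G| = 20 = 2² · 5. By Lagrange's theorem the order of any subgroup divides 20; the divisors of 20 are 1, 2, 4, 5, 10, 20.

Answer: 1, 2, 4, 5, 10, 20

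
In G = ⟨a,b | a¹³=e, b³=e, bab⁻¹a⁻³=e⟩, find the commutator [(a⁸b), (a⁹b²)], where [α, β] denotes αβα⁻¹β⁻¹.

[(a⁸b), (a⁹b²)] = (a⁸b)·(a⁹b²)·(a⁸b)⁻¹·(a⁹b²)⁻¹.
  (a⁸b) · (a⁹b²) = a⁹
  (a⁹) · (a⁶b²) = a²b²
  (a²b²) · (a¹²b) = a⁶

Answer: a⁶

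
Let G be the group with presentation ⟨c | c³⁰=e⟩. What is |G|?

G is generated by a single element, so G is cyclic. The relator gives c³⁰ = e and no smaller power is forced to be e, so the 30 powers {c, e, c², c³, c⁴, c⁵, c⁶, c⁷, c⁸, c⁹, c²², c²³, c²¹, c²⁰, c²⁴, c²⁵, c²⁶, c²⁷, c²⁸, c²⁹, c¹², c¹³, c¹¹, c¹⁰, c¹⁴, c¹⁵, c¹⁶, c¹⁷, c¹⁸, c¹⁹} are distinct. Hence |G| = 30.

Answer: 30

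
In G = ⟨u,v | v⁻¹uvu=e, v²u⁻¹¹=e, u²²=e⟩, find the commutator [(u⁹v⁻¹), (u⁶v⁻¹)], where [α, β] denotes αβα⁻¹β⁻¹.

[(u⁹v⁻¹), (u⁶v⁻¹)] = (u⁹v⁻¹)·(u⁶v⁻¹)·(u⁹v⁻¹)⁻¹·(u⁶v⁻¹)⁻¹.
  (u⁹v⁻¹) · (u⁶v⁻¹) = u¹⁴
  (u¹⁴) · (u⁹v) = uv
  (uv) · (u⁶v) = u⁶

Answer: u⁶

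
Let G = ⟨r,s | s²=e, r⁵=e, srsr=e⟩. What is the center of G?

An element z ∈ Z(G) iff z commutes with every generator.
For example e is central: e·r = r = r·e; e·s = s = s·e.
Whereas r ∉ Z(G) since r·s = rs ≠ r⁴s = s·r.
Checking each of the 10 elements this way gives Z(G) = {e}, of order 1.

Answer: {e}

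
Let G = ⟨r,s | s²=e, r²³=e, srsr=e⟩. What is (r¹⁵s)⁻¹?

The order of (r¹⁵s) is 2 (smallest k with (r¹⁵s)ᵏ = e), so (r¹⁵s)⁻¹ = (r¹⁵s)¹ = r¹⁵s.
Check: (r¹⁵s) · (r¹⁵s) → (r¹⁵s) · r¹⁵ = s;   s · s = e, giving e as required.

Answer: r¹⁵s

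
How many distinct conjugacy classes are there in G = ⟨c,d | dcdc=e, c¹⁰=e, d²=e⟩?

The conjugacy classes (representative and size) are:
  [e] (size 1), [c] (size 2), [c²] (size 2), [c³] (size 2), [c⁴] (size 2), [c⁵] (size 1), [c²d] (size 5), [c³d] (size 5).
Class equation: 1 + 2 + 2 + 2 + 2 + 1 + 5 + 5 = 20 = |G|. So G has 8 conjugacy classes.

Answer: 8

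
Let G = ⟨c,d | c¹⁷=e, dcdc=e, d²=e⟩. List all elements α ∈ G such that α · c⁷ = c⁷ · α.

⟨c⁷⟩ ⊆ C_G(c⁷) since powers of c⁷ commute with c⁷; so |C_G(c⁷)| ≥ |⟨c⁷⟩| = 17.
By orbit–stabilizer, |C_G(c⁷)| = |G| / |conj. class of c⁷| = 34 / 2 = 17.
The 17 elements commuting with c⁷ are {e, c, c², c³, c⁴, c⁵, c⁶, c⁷, c⁸, c⁹, c¹⁰, c¹¹, c¹², c¹³, c¹⁴, c¹⁵, c¹⁶}.

Answer: {e, c, c², c³, c⁴, c⁵, c⁶, c⁷, c⁸, c⁹, c¹⁰, c¹¹, c¹², c¹³, c¹⁴, c¹⁵, c¹⁶}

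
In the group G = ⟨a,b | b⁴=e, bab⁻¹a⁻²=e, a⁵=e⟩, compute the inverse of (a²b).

The order of (a²b) is 4 (smallest k with (a²b)ᵏ = e), so (a²b)⁻¹ = (a²b)³ = a⁴b³.
Check: (a²b) · (a⁴b³) → (a²b) · a⁴ = b;   b · b³ = e, giving e as required.

Answer: a⁴b³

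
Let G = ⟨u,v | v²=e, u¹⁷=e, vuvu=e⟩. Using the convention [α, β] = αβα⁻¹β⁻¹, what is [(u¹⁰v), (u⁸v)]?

[(u¹⁰v), (u⁸v)] = (u¹⁰v)·(u⁸v)·(u¹⁰v)⁻¹·(u⁸v)⁻¹.
  (u¹⁰v) · (u⁸v) = u²
  (u²) · (u¹⁰v) = u¹²v
  (u¹²v) · (u⁸v) = u⁴

Answer: u⁴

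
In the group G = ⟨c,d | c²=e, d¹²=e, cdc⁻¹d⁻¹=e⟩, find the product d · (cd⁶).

Compute d · (cd⁶) by multiplying left to right and reducing via the relations at each step:
  d · c = cd
  (cd) · d⁶ = cd⁷

Answer: cd⁷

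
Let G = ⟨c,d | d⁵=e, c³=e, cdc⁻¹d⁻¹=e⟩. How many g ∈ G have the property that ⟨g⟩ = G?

G is cyclic of order 15. An element generates G iff its order is 15, and a cyclic group of order 15 has exactly φ(15) = 8 such elements.

Answer: 8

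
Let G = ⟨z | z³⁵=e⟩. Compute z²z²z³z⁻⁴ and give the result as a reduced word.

Multiply left to right, reducing at each step:
  (z²) · z² = z⁴
  (z⁴) · z³ = z⁷
  (z⁷) · z⁻⁴ = z³

Answer: z³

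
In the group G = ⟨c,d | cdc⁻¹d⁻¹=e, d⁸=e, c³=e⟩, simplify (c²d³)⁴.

Compute successive powers of (c²d³), reducing at each step:
  (c²d³)²: (c²d³) · c² = cd³;   (cd³) · d³ = cd⁶
  (c²d³)³: (cd⁶) · c² = d⁶;   (d⁶) · d³ = d
  (c²d³)⁴: d · c² = c²d;   (c²d) · d³ = c²d⁴

Answer: c²d⁴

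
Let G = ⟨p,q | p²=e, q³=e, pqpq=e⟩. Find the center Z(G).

An element z ∈ Z(G) iff z commutes with every generator.
For example e is central: e·p = p = p·e; e·q = q = q·e.
Whereas p ∉ Z(G) since p·q = pq ≠ pq² = q·p.
Checking each of the 6 elements this way gives Z(G) = {e}, of order 1.

Answer: {e}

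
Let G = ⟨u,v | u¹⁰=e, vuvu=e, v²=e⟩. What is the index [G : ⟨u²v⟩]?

First find ord(u²v) by computing successive powers:
  (u²v)¹ = u²v, (u²v)² = e.
So |⟨u²v⟩| = ord(u²v) = 2. With |G| = 20, by Lagrange [G : ⟨u²v⟩] = 20/2 = 10.

Answer: 10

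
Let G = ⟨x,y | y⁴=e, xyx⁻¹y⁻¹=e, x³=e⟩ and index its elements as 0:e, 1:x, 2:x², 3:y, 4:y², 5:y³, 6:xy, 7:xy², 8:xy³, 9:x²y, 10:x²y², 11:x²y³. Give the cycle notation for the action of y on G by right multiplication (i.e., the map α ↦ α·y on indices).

(0 3 4 5)(1 6 7 8)(2 9 10 11)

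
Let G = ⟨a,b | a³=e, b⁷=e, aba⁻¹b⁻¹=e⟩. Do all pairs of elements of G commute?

Each pair of generators commutes: a·b = ab = b·a. Since the generators pairwise commute, every element of G commutes with every other, so G is abelian.

Answer: Yes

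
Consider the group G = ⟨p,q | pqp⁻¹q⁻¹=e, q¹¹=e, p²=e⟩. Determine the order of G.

Enumerate words in the generators, reducing via the relations: the distinct elements are
  {e, p, q, pq, q², q³, q⁴, q⁵, q⁶, q⁷, q⁸, q⁹, pq², pq³, pq⁴, pq⁵, pq⁶, pq⁷, pq⁸, pq⁹, q¹⁰, pq¹⁰}.
No further products give new elements, so |G| = 22.

Answer: 22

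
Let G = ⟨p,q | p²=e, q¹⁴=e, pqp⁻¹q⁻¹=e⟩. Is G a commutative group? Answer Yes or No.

Each pair of generators commutes: p·q = pq = q·p. Since the generators pairwise commute, every element of G commutes with every other, so G is abelian.

Answer: Yes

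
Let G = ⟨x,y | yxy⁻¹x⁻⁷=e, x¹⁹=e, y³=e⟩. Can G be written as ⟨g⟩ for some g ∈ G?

Every cyclic group is abelian. But x·y = xy while y·x = x⁷y, so x·y ≠ y·x and G is not abelian. Hence G is not cyclic.

Answer: No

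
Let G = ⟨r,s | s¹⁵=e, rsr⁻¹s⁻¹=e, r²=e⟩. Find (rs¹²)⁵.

Compute successive powers of (rs¹²), reducing at each step:
  (rs¹²)²: (rs¹²) · r = s¹²;   (s¹²) · s¹² = s⁹
  (rs¹²)³: (s⁹) · r = rs⁹;   (rs⁹) · s¹² = rs⁶
  (rs¹²)⁴: (rs⁶) · r = s⁶;   (s⁶) · s¹² = s³
  (rs¹²)⁵: (s³) · r = rs³;   (rs³) · s¹² = r

Answer: r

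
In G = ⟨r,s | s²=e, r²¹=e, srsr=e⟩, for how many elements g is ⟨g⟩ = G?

⟨g⟩ = G would require ord(g) = |G| = 42, but the maximum element order in G is 21 < 42. So G is not cyclic and no single element generates it: the count is 0.

Answer: 0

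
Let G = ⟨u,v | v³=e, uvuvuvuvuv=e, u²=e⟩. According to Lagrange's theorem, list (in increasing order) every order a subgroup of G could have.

|G| = 60 = 2² · 3 · 5. By Lagrange's theorem the order of any subgroup divides 60; the divisors of 60 are 1, 2, 3, 4, 5, 6, 10, 12, 15, 20, 30, 60.

Answer: 1, 2, 3, 4, 5, 6, 10, 12, 15, 20, 30, 60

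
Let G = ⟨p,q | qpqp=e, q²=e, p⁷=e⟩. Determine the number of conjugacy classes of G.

The conjugacy classes (representative and size) are:
  [e] (size 1), [p⁶] (size 2), [p⁵] (size 2), [p⁴] (size 2), [pq] (size 7).
Class equation: 1 + 2 + 2 + 2 + 7 = 14 = |G|. So G has 5 conjugacy classes.

Answer: 5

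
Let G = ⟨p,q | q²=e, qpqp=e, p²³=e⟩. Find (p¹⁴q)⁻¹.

The order of (p¹⁴q) is 2 (smallest k with (p¹⁴q)ᵏ = e), so (p¹⁴q)⁻¹ = (p¹⁴q)¹ = p¹⁴q.
Check: (p¹⁴q) · (p¹⁴q) → (p¹⁴q) · p¹⁴ = q;   q · q = e, giving e as required.

Answer: p¹⁴q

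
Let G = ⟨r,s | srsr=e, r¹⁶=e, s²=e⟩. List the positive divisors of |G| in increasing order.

|G| = 32 = 2⁵. By Lagrange's theorem the order of any subgroup divides 32; the divisors of 32 are 1, 2, 4, 8, 16, 32.

Answer: 1, 2, 4, 8, 16, 32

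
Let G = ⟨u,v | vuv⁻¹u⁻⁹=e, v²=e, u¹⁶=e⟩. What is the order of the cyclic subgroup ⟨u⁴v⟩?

|⟨u⁴v⟩| equals the order of u⁴v. Compute successive powers until reaching e:
  (u⁴v)¹ = u⁴v, (u⁴v)² = u⁸, (u⁴v)³ = u¹²v, (u⁴v)⁴ = e.
The smallest positive k with (u⁴v)ᵏ = e is 4, so |⟨u⁴v⟩| = 4.

Answer: 4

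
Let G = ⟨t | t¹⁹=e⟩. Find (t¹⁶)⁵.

Compute successive powers of (t¹⁶), reducing at each step:
  (t¹⁶)²: (t¹⁶) · t¹⁶ = t¹³
  (t¹⁶)³: (t¹³) · t¹⁶ = t¹⁰
  (t¹⁶)⁴: (t¹⁰) · t¹⁶ = t⁷
  (t¹⁶)⁵: (t⁷) · t¹⁶ = t⁴

Answer: t⁴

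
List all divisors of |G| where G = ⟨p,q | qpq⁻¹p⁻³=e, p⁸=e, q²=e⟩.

|G| = 16 = 2⁴. By Lagrange's theorem the order of any subgroup divides 16; the divisors of 16 are 1, 2, 4, 8, 16.

Answer: 1, 2, 4, 8, 16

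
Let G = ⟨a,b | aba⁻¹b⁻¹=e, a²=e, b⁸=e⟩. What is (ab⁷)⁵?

Compute successive powers of (ab⁷), reducing at each step:
  (ab⁷)²: (ab⁷) · a = b⁷;   (b⁷) · b⁷ = b⁶
  (ab⁷)³: (b⁶) · a = ab⁶;   (ab⁶) · b⁷ = ab⁵
  (ab⁷)⁴: (ab⁵) · a = b⁵;   (b⁵) · b⁷ = b⁴
  (ab⁷)⁵: (b⁴) · a = ab⁴;   (ab⁴) · b⁷ = ab³

Answer: ab³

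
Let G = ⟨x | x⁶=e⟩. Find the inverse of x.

The order of x is 6 (smallest k with xᵏ = e), so x⁻¹ = x⁵ = x⁵.
Check: x · (x⁵) → x · x⁵ = e, giving e as required.

Answer: x⁵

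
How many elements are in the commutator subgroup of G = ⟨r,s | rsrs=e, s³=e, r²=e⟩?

G' = [G, G] is generated by all commutators. The generator-pair commutators are: [r, s] = s.
The subgroup they normally generate is {e, s, s²}, of order 3.
Check: |G/G'| = 6/3 = 2 is the order of the abelianisation.

Answer: 3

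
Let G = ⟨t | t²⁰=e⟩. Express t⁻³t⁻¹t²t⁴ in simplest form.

Multiply left to right, reducing at each step:
  (t¹⁷) · t⁻¹ = t¹⁶
  (t¹⁶) · t² = t¹⁸
  (t¹⁸) · t⁴ = t²

Answer: t²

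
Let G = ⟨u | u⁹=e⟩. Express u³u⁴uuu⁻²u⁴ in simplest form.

Multiply left to right, reducing at each step:
  (u³) · u⁴ = u⁷
  (u⁷) · u = u⁸
  (u⁸) · u = e
  e · u⁻² = u⁷
  (u⁷) · u⁴ = u²

Answer: u²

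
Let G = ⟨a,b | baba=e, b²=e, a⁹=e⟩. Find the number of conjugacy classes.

The conjugacy classes (representative and size) are:
  [e] (size 1), [a⁸] (size 2), [a⁷] (size 2), [a⁶] (size 2), [a⁵] (size 2), [a⁴b] (size 9).
Class equation: 1 + 2 + 2 + 2 + 2 + 9 = 18 = |G|. So G has 6 conjugacy classes.

Answer: 6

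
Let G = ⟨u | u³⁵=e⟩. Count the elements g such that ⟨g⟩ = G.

G is cyclic of order 35. An element generates G iff its order is 35, and a cyclic group of order 35 has exactly φ(35) = 24 such elements.

Answer: 24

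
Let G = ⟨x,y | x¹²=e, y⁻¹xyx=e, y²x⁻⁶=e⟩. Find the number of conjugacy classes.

The conjugacy classes (representative and size) are:
  [e] (size 1), [x¹¹] (size 2), [x²] (size 2), [x⁹] (size 2), [x⁴] (size 2), [x⁵] (size 2), [x⁶] (size 1), [x²y] (size 6), [xy] (size 6).
Class equation: 1 + 2 + 2 + 2 + 2 + 2 + 1 + 6 + 6 = 24 = |G|. So G has 9 conjugacy classes.

Answer: 9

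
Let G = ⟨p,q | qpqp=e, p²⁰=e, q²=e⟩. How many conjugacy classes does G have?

The conjugacy classes (representative and size) are:
  [e] (size 1), [p] (size 2), [p¹⁸] (size 2), [p³] (size 2), [p⁴] (size 2), [p¹⁵] (size 2), [p¹⁴] (size 2), [p⁷] (size 2), [p¹²] (size 2), [p¹¹] (size 2), [p¹⁰] (size 1), [p¹⁸q] (size 10), [p⁵q] (size 10).
Class equation: 1 + 2 + 2 + 2 + 2 + 2 + 2 + 2 + 2 + 2 + 1 + 10 + 10 = 40 = |G|. So G has 13 conjugacy classes.

Answer: 13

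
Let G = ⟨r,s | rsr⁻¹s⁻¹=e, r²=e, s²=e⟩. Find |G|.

Enumerate words in the generators, reducing via the relations: the distinct elements are
  {e, r, s, rs}.
No further products give new elements, so |G| = 4.

Answer: 4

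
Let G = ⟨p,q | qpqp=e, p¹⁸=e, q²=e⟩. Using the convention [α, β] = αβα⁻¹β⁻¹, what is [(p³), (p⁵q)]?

[(p³), (p⁵q)] = (p³)·(p⁵q)·(p³)⁻¹·(p⁵q)⁻¹.
  (p³) · (p⁵q) = p⁸q
  (p⁸q) · (p¹⁵) = p¹¹q
  (p¹¹q) · (p⁵q) = p⁶

Answer: p⁶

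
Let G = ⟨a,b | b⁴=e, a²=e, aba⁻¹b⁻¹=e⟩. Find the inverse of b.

The order of b is 4 (smallest k with bᵏ = e), so b⁻¹ = b³ = b³.
Check: b · (b³) → b · b³ = e, giving e as required.

Answer: b³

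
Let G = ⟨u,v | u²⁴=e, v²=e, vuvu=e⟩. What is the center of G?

An element z ∈ Z(G) iff z commutes with every generator.
For example u¹² is central: (u¹²)·u = u¹³ = u·(u¹²); (u¹²)·v = u¹²v = v·(u¹²).
Whereas u ∉ Z(G) since u·v = uv ≠ u²³v = v·u.
Checking each of the 48 elements this way gives Z(G) = {e, u¹²}, of order 2.

Answer: {e, u¹²}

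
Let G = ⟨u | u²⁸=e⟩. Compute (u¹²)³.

Compute successive powers of (u¹²), reducing at each step:
  (u¹²)²: (u¹²) · u¹² = u²⁴
  (u¹²)³: (u²⁴) · u¹² = u⁸

Answer: u⁸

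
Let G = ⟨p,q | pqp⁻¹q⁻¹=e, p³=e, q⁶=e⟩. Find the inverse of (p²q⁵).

The order of (p²q⁵) is 6 (smallest k with (p²q⁵)ᵏ = e), so (p²q⁵)⁻¹ = (p²q⁵)⁵ = pq.
Check: (p²q⁵) · (pq) → (p²q⁵) · p = q⁵;   (q⁵) · q = e, giving e as required.

Answer: pq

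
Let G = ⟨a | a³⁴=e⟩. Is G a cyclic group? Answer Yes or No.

|G| = 34. The element a has order 34 (its powers give 34 distinct elements), so ⟨a⟩ = G and G is cyclic.

Answer: Yes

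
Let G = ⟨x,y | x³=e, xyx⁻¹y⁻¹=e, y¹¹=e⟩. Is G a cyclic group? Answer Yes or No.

|G| = 33. The element xy has order 33 (its powers give 33 distinct elements), so ⟨xy⟩ = G and G is cyclic.

Answer: Yes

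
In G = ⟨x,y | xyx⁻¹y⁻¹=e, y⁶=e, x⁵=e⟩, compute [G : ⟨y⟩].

First find ord(y) by computing successive powers:
  y¹ = y, y² = y², y³ = y³, y⁴ = y⁴, y⁵ = y⁵, y⁶ = e.
So |⟨y⟩| = ord(y) = 6. With |G| = 30, by Lagrange [G : ⟨y⟩] = 30/6 = 5.

Answer: 5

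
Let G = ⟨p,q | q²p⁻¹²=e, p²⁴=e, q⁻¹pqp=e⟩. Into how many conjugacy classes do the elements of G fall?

The conjugacy classes (representative and size) are:
  [e] (size 1), [p] (size 2), [p²] (size 2), [p³] (size 2), [p⁴] (size 2), [p⁵] (size 2), [p¹⁸] (size 2), [p⁷] (size 2), [p¹⁶] (size 2), [p¹⁵] (size 2), [p¹⁴] (size 2), [p¹³] (size 2), [p¹²] (size 1), [p⁶q] (size 12), [p⁵q⁻¹] (size 12).
Class equation: 1 + 2 + 2 + 2 + 2 + 2 + 2 + 2 + 2 + 2 + 2 + 2 + 1 + 12 + 12 = 48 = |G|. So G has 15 conjugacy classes.

Answer: 15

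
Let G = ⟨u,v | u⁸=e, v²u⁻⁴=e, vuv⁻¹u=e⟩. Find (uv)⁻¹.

The order of (uv) is 4 (smallest k with (uv)ᵏ = e), so (uv)⁻¹ = (uv)³ = uv⁻¹.
Check: (uv) · (uv⁻¹) → (uv) · u = v;   v · v⁻¹ = e, giving e as required.

Answer: uv⁻¹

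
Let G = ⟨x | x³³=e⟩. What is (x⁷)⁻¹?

The order of (x⁷) is 33 (smallest k with (x⁷)ᵏ = e), so (x⁷)⁻¹ = (x⁷)³² = x²⁶.
Check: (x⁷) · (x²⁶) → (x⁷) · x²⁶ = e, giving e as required.

Answer: x²⁶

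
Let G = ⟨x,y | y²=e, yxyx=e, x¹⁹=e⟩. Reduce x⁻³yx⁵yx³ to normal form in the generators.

Multiply left to right, reducing at each step:
  (x¹⁶) · y = x¹⁶y
  (x¹⁶y) · x⁵ = x¹¹y
  (x¹¹y) · y = x¹¹
  (x¹¹) · x³ = x¹⁴

Answer: x¹⁴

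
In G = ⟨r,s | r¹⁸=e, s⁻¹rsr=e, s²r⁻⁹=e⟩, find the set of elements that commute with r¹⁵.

⟨r¹⁵⟩ ⊆ C_G(r¹⁵) since powers of r¹⁵ commute with r¹⁵; so |C_G(r¹⁵)| ≥ |⟨r¹⁵⟩| = 6.
By orbit–stabilizer, |C_G(r¹⁵)| = |G| / |conj. class of r¹⁵| = 36 / 2 = 18.
The 18 elements commuting with r¹⁵ are {e, r, r², r³, r⁴, r⁵, r⁶, r⁷, r⁸, r⁹, r¹⁰, r¹¹, r¹², r¹³, r¹⁴, r¹⁵, r¹⁶, r¹⁷}.

Answer: {e, r, r², r³, r⁴, r⁵, r⁶, r⁷, r⁸, r⁹, r¹⁰, r¹¹, r¹², r¹³, r¹⁴, r¹⁵, r¹⁶, r¹⁷}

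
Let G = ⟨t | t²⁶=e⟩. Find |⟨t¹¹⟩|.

|⟨t¹¹⟩| equals the order of t¹¹. Compute successive powers until reaching e:
  (t¹¹)¹ = t¹¹, (t¹¹)² = t²², (t¹¹)³ = t⁷, (t¹¹)⁴ = t¹⁸, (t¹¹)⁵ = t³, (t¹¹)⁶ = t¹⁴, (t¹¹)⁷ = t²⁵, (t¹¹)⁸ = t¹⁰, (t¹¹)⁹ = t²¹, (t¹¹)¹⁰ = t⁶, (t¹¹)¹¹ = t¹⁷, (t¹¹)¹² = t², (t¹¹)¹³ = t¹³, (t¹¹)¹⁴ = t²⁴, (t¹¹)¹⁵ = t⁹, (t¹¹)¹⁶ = t²⁰, (t¹¹)¹⁷ = t⁵, (t¹¹)¹⁸ = t¹⁶, (t¹¹)¹⁹ = t, (t¹¹)²⁰ = t¹², (t¹¹)²¹ = t²³, (t¹¹)²² = t⁸, (t¹¹)²³ = t¹⁹, (t¹¹)²⁴ = t⁴, (t¹¹)²⁵ = t¹⁵, (t¹¹)²⁶ = e.
The smallest positive k with (t¹¹)ᵏ = e is 26, so |⟨t¹¹⟩| = 26.

Answer: 26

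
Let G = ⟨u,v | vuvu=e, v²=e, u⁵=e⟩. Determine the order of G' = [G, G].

G' = [G, G] is generated by all commutators. The generator-pair commutators are: [u, v] = u².
The subgroup they normally generate is {e, u, u², u³, u⁴}, of order 5.
Check: |G/G'| = 10/5 = 2 is the order of the abelianisation.

Answer: 5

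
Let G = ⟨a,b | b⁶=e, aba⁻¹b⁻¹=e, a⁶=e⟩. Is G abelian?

Each pair of generators commutes: a·b = ab = b·a. Since the generators pairwise commute, every element of G commutes with every other, so G is abelian.

Answer: Yes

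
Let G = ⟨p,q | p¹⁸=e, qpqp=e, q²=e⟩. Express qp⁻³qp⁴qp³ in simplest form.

Multiply left to right, reducing at each step:
  q · p⁻³ = p³q
  (p³q) · q = p³
  (p³) · p⁴ = p⁷
  (p⁷) · q = p⁷q
  (p⁷q) · p³ = p⁴q

Answer: p⁴q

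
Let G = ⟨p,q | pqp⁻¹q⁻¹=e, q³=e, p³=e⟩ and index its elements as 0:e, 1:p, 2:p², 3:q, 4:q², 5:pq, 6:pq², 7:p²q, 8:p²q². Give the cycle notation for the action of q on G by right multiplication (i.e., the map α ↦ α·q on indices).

(0 3 4)(1 5 6)(2 7 8)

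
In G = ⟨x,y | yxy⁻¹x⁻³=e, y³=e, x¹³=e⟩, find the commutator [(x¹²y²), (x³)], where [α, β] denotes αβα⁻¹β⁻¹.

[(x¹²y²), (x³)] = (x¹²y²)·(x³)·(x¹²y²)⁻¹·(x³)⁻¹.
  (x¹²y²) · (x³) = y²
  (y²) · (x³y) = x
  x · (x¹⁰) = x¹¹

Answer: x¹¹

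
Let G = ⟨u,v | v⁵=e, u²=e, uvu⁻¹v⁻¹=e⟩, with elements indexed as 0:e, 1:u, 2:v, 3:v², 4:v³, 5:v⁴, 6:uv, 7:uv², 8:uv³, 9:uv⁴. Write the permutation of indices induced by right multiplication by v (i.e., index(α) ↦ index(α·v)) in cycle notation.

(0 2 3 4 5)(1 6 7 8 9)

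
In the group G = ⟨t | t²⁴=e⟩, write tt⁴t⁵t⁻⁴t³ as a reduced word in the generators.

Multiply left to right, reducing at each step:
  t · t⁴ = t⁵
  (t⁵) · t⁵ = t¹⁰
  (t¹⁰) · t⁻⁴ = t⁶
  (t⁶) · t³ = t⁹

Answer: t⁹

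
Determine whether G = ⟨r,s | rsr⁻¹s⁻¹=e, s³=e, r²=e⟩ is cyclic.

|G| = 6. The element rs has order 6 (its powers give 6 distinct elements), so ⟨rs⟩ = G and G is cyclic.

Answer: Yes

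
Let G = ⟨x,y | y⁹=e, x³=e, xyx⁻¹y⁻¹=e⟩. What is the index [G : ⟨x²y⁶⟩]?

First find ord(x²y⁶) by computing successive powers:
  (x²y⁶)¹ = x²y⁶, (x²y⁶)² = xy³, (x²y⁶)³ = e.
So |⟨x²y⁶⟩| = ord(x²y⁶) = 3. With |G| = 27, by Lagrange [G : ⟨x²y⁶⟩] = 27/3 = 9.

Answer: 9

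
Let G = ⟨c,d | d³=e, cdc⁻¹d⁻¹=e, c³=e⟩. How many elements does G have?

Enumerate words in the generators, reducing via the relations: the distinct elements are
  {c, d, e, cd, c², d², cd², c²d, c²d²}.
No further products give new elements, so |G| = 9.

Answer: 9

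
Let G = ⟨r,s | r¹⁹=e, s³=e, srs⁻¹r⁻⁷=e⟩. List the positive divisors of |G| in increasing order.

|G| = 57 = 3 · 19. By Lagrange's theorem the order of any subgroup divides 57; the divisors of 57 are 1, 3, 19, 57.

Answer: 1, 3, 19, 57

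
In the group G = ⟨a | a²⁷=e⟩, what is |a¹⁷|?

Compute successive powers until reaching e:
  (a¹⁷)¹ = a¹⁷, (a¹⁷)² = a⁷, (a¹⁷)³ = a²⁴, (a¹⁷)⁴ = a¹⁴, (a¹⁷)⁵ = a⁴, (a¹⁷)⁶ = a²¹, (a¹⁷)⁷ = a¹¹, (a¹⁷)⁸ = a, (a¹⁷)⁹ = a¹⁸, (a¹⁷)¹⁰ = a⁸, (a¹⁷)¹¹ = a²⁵, (a¹⁷)¹² = a¹⁵, (a¹⁷)¹³ = a⁵, (a¹⁷)¹⁴ = a²², (a¹⁷)¹⁵ = a¹², (a¹⁷)¹⁶ = a², (a¹⁷)¹⁷ = a¹⁹, (a¹⁷)¹⁸ = a⁹, (a¹⁷)¹⁹ = a²⁶, (a¹⁷)²⁰ = a¹⁶, (a¹⁷)²¹ = a⁶, (a¹⁷)²² = a²³, (a¹⁷)²³ = a¹³, (a¹⁷)²⁴ = a³, (a¹⁷)²⁵ = a²⁰, (a¹⁷)²⁶ = a¹⁰, (a¹⁷)²⁷ = e.
The smallest positive k with (a¹⁷)ᵏ = e is 27.

Answer: 27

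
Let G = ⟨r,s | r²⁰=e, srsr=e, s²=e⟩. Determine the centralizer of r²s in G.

⟨r²s⟩ ⊆ C_G(r²s) since powers of r²s commute with r²s; so |C_G(r²s)| ≥ |⟨r²s⟩| = 2.
By orbit–stabilizer, |C_G(r²s)| = |G| / |conj. class of r²s| = 40 / 10 = 4.
The 4 elements commuting with r²s are {e, r¹⁰, r²s, r¹²s}.

Answer: {e, r¹⁰, r²s, r¹²s}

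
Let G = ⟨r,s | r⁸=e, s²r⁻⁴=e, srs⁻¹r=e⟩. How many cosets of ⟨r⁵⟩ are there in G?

First find ord(r⁵) by computing successive powers:
  (r⁵)¹ = r⁵, (r⁵)² = r², (r⁵)³ = r⁷, (r⁵)⁴ = r⁴, (r⁵)⁵ = r, (r⁵)⁶ = r⁶, (r⁵)⁷ = r³, (r⁵)⁸ = e.
So |⟨r⁵⟩| = ord(r⁵) = 8. With |G| = 16, by Lagrange [G : ⟨r⁵⟩] = 16/8 = 2.

Answer: 2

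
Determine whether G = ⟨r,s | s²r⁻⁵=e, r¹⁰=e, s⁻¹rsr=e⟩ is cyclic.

Every cyclic group is abelian. But r·s = rs while s·r = r⁴s⁻¹, so r·s ≠ s·r and G is not abelian. Hence G is not cyclic.

Answer: No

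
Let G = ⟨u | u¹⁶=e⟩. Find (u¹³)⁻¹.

The order of (u¹³) is 16 (smallest k with (u¹³)ᵏ = e), so (u¹³)⁻¹ = (u¹³)¹⁵ = u³.
Check: (u¹³) · (u³) → (u¹³) · u³ = e, giving e as required.

Answer: u³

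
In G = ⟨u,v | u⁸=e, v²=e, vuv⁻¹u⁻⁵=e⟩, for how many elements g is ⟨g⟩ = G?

⟨g⟩ = G would require ord(g) = |G| = 16, but the maximum element order in G is 8 < 16. So G is not cyclic and no single element generates it: the count is 0.

Answer: 0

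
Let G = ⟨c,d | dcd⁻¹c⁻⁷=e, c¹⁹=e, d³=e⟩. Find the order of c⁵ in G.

Compute successive powers until reaching e:
  (c⁵)¹ = c⁵, (c⁵)² = c¹⁰, (c⁵)³ = c¹⁵, (c⁵)⁴ = c, (c⁵)⁵ = c⁶, (c⁵)⁶ = c¹¹, (c⁵)⁷ = c¹⁶, (c⁵)⁸ = c², (c⁵)⁹ = c⁷, (c⁵)¹⁰ = c¹², (c⁵)¹¹ = c¹⁷, (c⁵)¹² = c³, (c⁵)¹³ = c⁸, (c⁵)¹⁴ = c¹³, (c⁵)¹⁵ = c¹⁸, (c⁵)¹⁶ = c⁴, (c⁵)¹⁷ = c⁹, (c⁵)¹⁸ = c¹⁴, (c⁵)¹⁹ = e.
The smallest positive k with (c⁵)ᵏ = e is 19.

Answer: 19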